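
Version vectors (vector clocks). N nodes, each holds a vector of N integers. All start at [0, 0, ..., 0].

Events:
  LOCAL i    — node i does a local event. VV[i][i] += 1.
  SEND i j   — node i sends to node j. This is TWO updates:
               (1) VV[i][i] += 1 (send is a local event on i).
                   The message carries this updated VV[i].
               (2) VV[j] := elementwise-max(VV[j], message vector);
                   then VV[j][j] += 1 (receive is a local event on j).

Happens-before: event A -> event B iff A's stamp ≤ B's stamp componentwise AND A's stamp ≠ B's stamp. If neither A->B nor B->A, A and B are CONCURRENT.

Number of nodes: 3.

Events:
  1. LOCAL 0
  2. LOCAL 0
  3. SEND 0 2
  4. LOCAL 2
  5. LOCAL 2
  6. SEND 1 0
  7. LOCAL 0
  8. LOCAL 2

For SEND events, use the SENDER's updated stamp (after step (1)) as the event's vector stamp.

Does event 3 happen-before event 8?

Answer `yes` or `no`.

Answer: yes

Derivation:
Initial: VV[0]=[0, 0, 0]
Initial: VV[1]=[0, 0, 0]
Initial: VV[2]=[0, 0, 0]
Event 1: LOCAL 0: VV[0][0]++ -> VV[0]=[1, 0, 0]
Event 2: LOCAL 0: VV[0][0]++ -> VV[0]=[2, 0, 0]
Event 3: SEND 0->2: VV[0][0]++ -> VV[0]=[3, 0, 0], msg_vec=[3, 0, 0]; VV[2]=max(VV[2],msg_vec) then VV[2][2]++ -> VV[2]=[3, 0, 1]
Event 4: LOCAL 2: VV[2][2]++ -> VV[2]=[3, 0, 2]
Event 5: LOCAL 2: VV[2][2]++ -> VV[2]=[3, 0, 3]
Event 6: SEND 1->0: VV[1][1]++ -> VV[1]=[0, 1, 0], msg_vec=[0, 1, 0]; VV[0]=max(VV[0],msg_vec) then VV[0][0]++ -> VV[0]=[4, 1, 0]
Event 7: LOCAL 0: VV[0][0]++ -> VV[0]=[5, 1, 0]
Event 8: LOCAL 2: VV[2][2]++ -> VV[2]=[3, 0, 4]
Event 3 stamp: [3, 0, 0]
Event 8 stamp: [3, 0, 4]
[3, 0, 0] <= [3, 0, 4]? True. Equal? False. Happens-before: True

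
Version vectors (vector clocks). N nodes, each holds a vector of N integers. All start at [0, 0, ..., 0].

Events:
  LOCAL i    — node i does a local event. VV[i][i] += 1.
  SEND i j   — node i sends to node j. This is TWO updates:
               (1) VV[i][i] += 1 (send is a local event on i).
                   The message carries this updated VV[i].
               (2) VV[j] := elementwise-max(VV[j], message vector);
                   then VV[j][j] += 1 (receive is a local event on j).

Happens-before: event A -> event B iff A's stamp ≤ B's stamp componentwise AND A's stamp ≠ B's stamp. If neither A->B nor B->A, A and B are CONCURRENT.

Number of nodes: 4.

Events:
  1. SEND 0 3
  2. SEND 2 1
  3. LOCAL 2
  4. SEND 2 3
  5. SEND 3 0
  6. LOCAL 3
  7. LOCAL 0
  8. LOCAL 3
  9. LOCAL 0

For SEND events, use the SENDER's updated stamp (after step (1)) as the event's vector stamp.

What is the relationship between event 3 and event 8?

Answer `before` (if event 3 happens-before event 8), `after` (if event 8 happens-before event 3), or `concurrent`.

Initial: VV[0]=[0, 0, 0, 0]
Initial: VV[1]=[0, 0, 0, 0]
Initial: VV[2]=[0, 0, 0, 0]
Initial: VV[3]=[0, 0, 0, 0]
Event 1: SEND 0->3: VV[0][0]++ -> VV[0]=[1, 0, 0, 0], msg_vec=[1, 0, 0, 0]; VV[3]=max(VV[3],msg_vec) then VV[3][3]++ -> VV[3]=[1, 0, 0, 1]
Event 2: SEND 2->1: VV[2][2]++ -> VV[2]=[0, 0, 1, 0], msg_vec=[0, 0, 1, 0]; VV[1]=max(VV[1],msg_vec) then VV[1][1]++ -> VV[1]=[0, 1, 1, 0]
Event 3: LOCAL 2: VV[2][2]++ -> VV[2]=[0, 0, 2, 0]
Event 4: SEND 2->3: VV[2][2]++ -> VV[2]=[0, 0, 3, 0], msg_vec=[0, 0, 3, 0]; VV[3]=max(VV[3],msg_vec) then VV[3][3]++ -> VV[3]=[1, 0, 3, 2]
Event 5: SEND 3->0: VV[3][3]++ -> VV[3]=[1, 0, 3, 3], msg_vec=[1, 0, 3, 3]; VV[0]=max(VV[0],msg_vec) then VV[0][0]++ -> VV[0]=[2, 0, 3, 3]
Event 6: LOCAL 3: VV[3][3]++ -> VV[3]=[1, 0, 3, 4]
Event 7: LOCAL 0: VV[0][0]++ -> VV[0]=[3, 0, 3, 3]
Event 8: LOCAL 3: VV[3][3]++ -> VV[3]=[1, 0, 3, 5]
Event 9: LOCAL 0: VV[0][0]++ -> VV[0]=[4, 0, 3, 3]
Event 3 stamp: [0, 0, 2, 0]
Event 8 stamp: [1, 0, 3, 5]
[0, 0, 2, 0] <= [1, 0, 3, 5]? True
[1, 0, 3, 5] <= [0, 0, 2, 0]? False
Relation: before

Answer: before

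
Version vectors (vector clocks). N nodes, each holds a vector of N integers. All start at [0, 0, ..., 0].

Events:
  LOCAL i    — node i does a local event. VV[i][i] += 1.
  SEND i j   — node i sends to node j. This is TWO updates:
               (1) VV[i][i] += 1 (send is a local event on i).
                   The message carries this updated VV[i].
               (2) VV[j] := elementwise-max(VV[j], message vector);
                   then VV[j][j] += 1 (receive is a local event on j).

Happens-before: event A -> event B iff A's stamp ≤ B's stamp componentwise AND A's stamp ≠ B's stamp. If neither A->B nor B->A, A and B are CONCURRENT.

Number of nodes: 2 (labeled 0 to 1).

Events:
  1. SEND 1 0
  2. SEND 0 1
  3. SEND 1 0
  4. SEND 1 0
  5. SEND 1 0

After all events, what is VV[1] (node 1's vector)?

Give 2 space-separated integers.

Answer: 2 5

Derivation:
Initial: VV[0]=[0, 0]
Initial: VV[1]=[0, 0]
Event 1: SEND 1->0: VV[1][1]++ -> VV[1]=[0, 1], msg_vec=[0, 1]; VV[0]=max(VV[0],msg_vec) then VV[0][0]++ -> VV[0]=[1, 1]
Event 2: SEND 0->1: VV[0][0]++ -> VV[0]=[2, 1], msg_vec=[2, 1]; VV[1]=max(VV[1],msg_vec) then VV[1][1]++ -> VV[1]=[2, 2]
Event 3: SEND 1->0: VV[1][1]++ -> VV[1]=[2, 3], msg_vec=[2, 3]; VV[0]=max(VV[0],msg_vec) then VV[0][0]++ -> VV[0]=[3, 3]
Event 4: SEND 1->0: VV[1][1]++ -> VV[1]=[2, 4], msg_vec=[2, 4]; VV[0]=max(VV[0],msg_vec) then VV[0][0]++ -> VV[0]=[4, 4]
Event 5: SEND 1->0: VV[1][1]++ -> VV[1]=[2, 5], msg_vec=[2, 5]; VV[0]=max(VV[0],msg_vec) then VV[0][0]++ -> VV[0]=[5, 5]
Final vectors: VV[0]=[5, 5]; VV[1]=[2, 5]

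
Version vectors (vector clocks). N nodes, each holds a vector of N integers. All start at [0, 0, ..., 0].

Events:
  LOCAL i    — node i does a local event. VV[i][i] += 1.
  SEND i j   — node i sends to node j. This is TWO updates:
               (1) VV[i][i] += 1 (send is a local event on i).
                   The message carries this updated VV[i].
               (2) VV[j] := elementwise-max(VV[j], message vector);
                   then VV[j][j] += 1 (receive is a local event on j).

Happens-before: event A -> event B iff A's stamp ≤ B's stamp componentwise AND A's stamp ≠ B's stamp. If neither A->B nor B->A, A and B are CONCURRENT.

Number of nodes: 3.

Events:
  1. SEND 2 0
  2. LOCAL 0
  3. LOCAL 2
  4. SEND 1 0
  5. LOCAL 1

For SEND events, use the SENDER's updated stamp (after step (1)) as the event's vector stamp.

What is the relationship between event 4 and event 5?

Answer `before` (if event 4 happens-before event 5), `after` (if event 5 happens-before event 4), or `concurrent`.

Answer: before

Derivation:
Initial: VV[0]=[0, 0, 0]
Initial: VV[1]=[0, 0, 0]
Initial: VV[2]=[0, 0, 0]
Event 1: SEND 2->0: VV[2][2]++ -> VV[2]=[0, 0, 1], msg_vec=[0, 0, 1]; VV[0]=max(VV[0],msg_vec) then VV[0][0]++ -> VV[0]=[1, 0, 1]
Event 2: LOCAL 0: VV[0][0]++ -> VV[0]=[2, 0, 1]
Event 3: LOCAL 2: VV[2][2]++ -> VV[2]=[0, 0, 2]
Event 4: SEND 1->0: VV[1][1]++ -> VV[1]=[0, 1, 0], msg_vec=[0, 1, 0]; VV[0]=max(VV[0],msg_vec) then VV[0][0]++ -> VV[0]=[3, 1, 1]
Event 5: LOCAL 1: VV[1][1]++ -> VV[1]=[0, 2, 0]
Event 4 stamp: [0, 1, 0]
Event 5 stamp: [0, 2, 0]
[0, 1, 0] <= [0, 2, 0]? True
[0, 2, 0] <= [0, 1, 0]? False
Relation: before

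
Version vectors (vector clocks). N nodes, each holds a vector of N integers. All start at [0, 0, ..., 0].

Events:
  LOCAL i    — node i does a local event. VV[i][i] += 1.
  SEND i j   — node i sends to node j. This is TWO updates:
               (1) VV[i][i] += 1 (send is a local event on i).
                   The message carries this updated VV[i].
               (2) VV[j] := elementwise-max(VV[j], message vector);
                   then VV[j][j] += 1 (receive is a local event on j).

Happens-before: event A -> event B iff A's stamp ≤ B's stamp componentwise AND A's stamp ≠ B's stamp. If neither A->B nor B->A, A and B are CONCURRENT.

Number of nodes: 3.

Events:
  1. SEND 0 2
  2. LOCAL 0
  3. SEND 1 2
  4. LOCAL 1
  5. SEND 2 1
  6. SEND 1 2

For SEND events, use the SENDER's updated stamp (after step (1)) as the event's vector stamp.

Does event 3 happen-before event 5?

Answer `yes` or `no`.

Answer: yes

Derivation:
Initial: VV[0]=[0, 0, 0]
Initial: VV[1]=[0, 0, 0]
Initial: VV[2]=[0, 0, 0]
Event 1: SEND 0->2: VV[0][0]++ -> VV[0]=[1, 0, 0], msg_vec=[1, 0, 0]; VV[2]=max(VV[2],msg_vec) then VV[2][2]++ -> VV[2]=[1, 0, 1]
Event 2: LOCAL 0: VV[0][0]++ -> VV[0]=[2, 0, 0]
Event 3: SEND 1->2: VV[1][1]++ -> VV[1]=[0, 1, 0], msg_vec=[0, 1, 0]; VV[2]=max(VV[2],msg_vec) then VV[2][2]++ -> VV[2]=[1, 1, 2]
Event 4: LOCAL 1: VV[1][1]++ -> VV[1]=[0, 2, 0]
Event 5: SEND 2->1: VV[2][2]++ -> VV[2]=[1, 1, 3], msg_vec=[1, 1, 3]; VV[1]=max(VV[1],msg_vec) then VV[1][1]++ -> VV[1]=[1, 3, 3]
Event 6: SEND 1->2: VV[1][1]++ -> VV[1]=[1, 4, 3], msg_vec=[1, 4, 3]; VV[2]=max(VV[2],msg_vec) then VV[2][2]++ -> VV[2]=[1, 4, 4]
Event 3 stamp: [0, 1, 0]
Event 5 stamp: [1, 1, 3]
[0, 1, 0] <= [1, 1, 3]? True. Equal? False. Happens-before: True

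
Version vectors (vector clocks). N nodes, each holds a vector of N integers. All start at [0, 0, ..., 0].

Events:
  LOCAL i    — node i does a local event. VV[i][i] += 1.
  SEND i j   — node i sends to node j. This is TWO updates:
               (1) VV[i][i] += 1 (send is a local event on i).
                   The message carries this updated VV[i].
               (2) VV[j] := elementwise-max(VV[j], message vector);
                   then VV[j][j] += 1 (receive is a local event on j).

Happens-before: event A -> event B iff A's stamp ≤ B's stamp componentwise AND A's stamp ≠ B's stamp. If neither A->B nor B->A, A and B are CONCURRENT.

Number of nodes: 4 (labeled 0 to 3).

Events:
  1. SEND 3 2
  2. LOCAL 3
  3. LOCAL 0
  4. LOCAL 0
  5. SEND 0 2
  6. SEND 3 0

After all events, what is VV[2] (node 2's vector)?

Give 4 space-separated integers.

Answer: 3 0 2 1

Derivation:
Initial: VV[0]=[0, 0, 0, 0]
Initial: VV[1]=[0, 0, 0, 0]
Initial: VV[2]=[0, 0, 0, 0]
Initial: VV[3]=[0, 0, 0, 0]
Event 1: SEND 3->2: VV[3][3]++ -> VV[3]=[0, 0, 0, 1], msg_vec=[0, 0, 0, 1]; VV[2]=max(VV[2],msg_vec) then VV[2][2]++ -> VV[2]=[0, 0, 1, 1]
Event 2: LOCAL 3: VV[3][3]++ -> VV[3]=[0, 0, 0, 2]
Event 3: LOCAL 0: VV[0][0]++ -> VV[0]=[1, 0, 0, 0]
Event 4: LOCAL 0: VV[0][0]++ -> VV[0]=[2, 0, 0, 0]
Event 5: SEND 0->2: VV[0][0]++ -> VV[0]=[3, 0, 0, 0], msg_vec=[3, 0, 0, 0]; VV[2]=max(VV[2],msg_vec) then VV[2][2]++ -> VV[2]=[3, 0, 2, 1]
Event 6: SEND 3->0: VV[3][3]++ -> VV[3]=[0, 0, 0, 3], msg_vec=[0, 0, 0, 3]; VV[0]=max(VV[0],msg_vec) then VV[0][0]++ -> VV[0]=[4, 0, 0, 3]
Final vectors: VV[0]=[4, 0, 0, 3]; VV[1]=[0, 0, 0, 0]; VV[2]=[3, 0, 2, 1]; VV[3]=[0, 0, 0, 3]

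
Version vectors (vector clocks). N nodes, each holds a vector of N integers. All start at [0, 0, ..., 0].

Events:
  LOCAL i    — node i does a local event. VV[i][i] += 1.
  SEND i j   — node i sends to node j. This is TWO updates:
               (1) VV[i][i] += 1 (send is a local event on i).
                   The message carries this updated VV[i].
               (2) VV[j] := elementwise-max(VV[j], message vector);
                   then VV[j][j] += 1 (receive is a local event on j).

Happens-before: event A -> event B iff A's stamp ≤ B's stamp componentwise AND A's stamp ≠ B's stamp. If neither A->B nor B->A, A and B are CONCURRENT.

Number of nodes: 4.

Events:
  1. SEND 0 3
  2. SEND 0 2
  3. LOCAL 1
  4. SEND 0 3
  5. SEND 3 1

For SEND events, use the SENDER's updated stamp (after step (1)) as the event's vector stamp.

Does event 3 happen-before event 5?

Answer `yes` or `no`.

Initial: VV[0]=[0, 0, 0, 0]
Initial: VV[1]=[0, 0, 0, 0]
Initial: VV[2]=[0, 0, 0, 0]
Initial: VV[3]=[0, 0, 0, 0]
Event 1: SEND 0->3: VV[0][0]++ -> VV[0]=[1, 0, 0, 0], msg_vec=[1, 0, 0, 0]; VV[3]=max(VV[3],msg_vec) then VV[3][3]++ -> VV[3]=[1, 0, 0, 1]
Event 2: SEND 0->2: VV[0][0]++ -> VV[0]=[2, 0, 0, 0], msg_vec=[2, 0, 0, 0]; VV[2]=max(VV[2],msg_vec) then VV[2][2]++ -> VV[2]=[2, 0, 1, 0]
Event 3: LOCAL 1: VV[1][1]++ -> VV[1]=[0, 1, 0, 0]
Event 4: SEND 0->3: VV[0][0]++ -> VV[0]=[3, 0, 0, 0], msg_vec=[3, 0, 0, 0]; VV[3]=max(VV[3],msg_vec) then VV[3][3]++ -> VV[3]=[3, 0, 0, 2]
Event 5: SEND 3->1: VV[3][3]++ -> VV[3]=[3, 0, 0, 3], msg_vec=[3, 0, 0, 3]; VV[1]=max(VV[1],msg_vec) then VV[1][1]++ -> VV[1]=[3, 2, 0, 3]
Event 3 stamp: [0, 1, 0, 0]
Event 5 stamp: [3, 0, 0, 3]
[0, 1, 0, 0] <= [3, 0, 0, 3]? False. Equal? False. Happens-before: False

Answer: no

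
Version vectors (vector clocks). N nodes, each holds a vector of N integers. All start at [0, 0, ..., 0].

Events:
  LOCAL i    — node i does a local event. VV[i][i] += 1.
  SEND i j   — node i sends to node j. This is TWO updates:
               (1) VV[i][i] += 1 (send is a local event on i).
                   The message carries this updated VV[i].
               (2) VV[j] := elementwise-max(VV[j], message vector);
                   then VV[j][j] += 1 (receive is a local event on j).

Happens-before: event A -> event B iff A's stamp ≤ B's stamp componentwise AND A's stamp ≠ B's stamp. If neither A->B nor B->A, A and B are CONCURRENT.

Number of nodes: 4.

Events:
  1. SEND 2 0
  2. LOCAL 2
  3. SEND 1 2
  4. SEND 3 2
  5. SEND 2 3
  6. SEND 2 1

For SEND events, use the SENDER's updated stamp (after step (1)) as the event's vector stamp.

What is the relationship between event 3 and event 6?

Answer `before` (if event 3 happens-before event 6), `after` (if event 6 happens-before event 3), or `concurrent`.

Answer: before

Derivation:
Initial: VV[0]=[0, 0, 0, 0]
Initial: VV[1]=[0, 0, 0, 0]
Initial: VV[2]=[0, 0, 0, 0]
Initial: VV[3]=[0, 0, 0, 0]
Event 1: SEND 2->0: VV[2][2]++ -> VV[2]=[0, 0, 1, 0], msg_vec=[0, 0, 1, 0]; VV[0]=max(VV[0],msg_vec) then VV[0][0]++ -> VV[0]=[1, 0, 1, 0]
Event 2: LOCAL 2: VV[2][2]++ -> VV[2]=[0, 0, 2, 0]
Event 3: SEND 1->2: VV[1][1]++ -> VV[1]=[0, 1, 0, 0], msg_vec=[0, 1, 0, 0]; VV[2]=max(VV[2],msg_vec) then VV[2][2]++ -> VV[2]=[0, 1, 3, 0]
Event 4: SEND 3->2: VV[3][3]++ -> VV[3]=[0, 0, 0, 1], msg_vec=[0, 0, 0, 1]; VV[2]=max(VV[2],msg_vec) then VV[2][2]++ -> VV[2]=[0, 1, 4, 1]
Event 5: SEND 2->3: VV[2][2]++ -> VV[2]=[0, 1, 5, 1], msg_vec=[0, 1, 5, 1]; VV[3]=max(VV[3],msg_vec) then VV[3][3]++ -> VV[3]=[0, 1, 5, 2]
Event 6: SEND 2->1: VV[2][2]++ -> VV[2]=[0, 1, 6, 1], msg_vec=[0, 1, 6, 1]; VV[1]=max(VV[1],msg_vec) then VV[1][1]++ -> VV[1]=[0, 2, 6, 1]
Event 3 stamp: [0, 1, 0, 0]
Event 6 stamp: [0, 1, 6, 1]
[0, 1, 0, 0] <= [0, 1, 6, 1]? True
[0, 1, 6, 1] <= [0, 1, 0, 0]? False
Relation: before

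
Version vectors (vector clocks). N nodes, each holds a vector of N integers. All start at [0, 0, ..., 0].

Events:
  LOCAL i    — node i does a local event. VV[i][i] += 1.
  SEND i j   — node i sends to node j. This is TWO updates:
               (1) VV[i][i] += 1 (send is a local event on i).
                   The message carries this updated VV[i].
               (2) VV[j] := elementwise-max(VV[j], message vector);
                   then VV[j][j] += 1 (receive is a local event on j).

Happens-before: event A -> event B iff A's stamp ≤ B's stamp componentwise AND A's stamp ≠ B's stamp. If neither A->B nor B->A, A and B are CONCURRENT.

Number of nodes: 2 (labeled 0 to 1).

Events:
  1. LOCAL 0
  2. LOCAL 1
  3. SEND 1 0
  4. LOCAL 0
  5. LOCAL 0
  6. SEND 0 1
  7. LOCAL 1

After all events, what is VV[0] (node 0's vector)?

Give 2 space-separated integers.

Answer: 5 2

Derivation:
Initial: VV[0]=[0, 0]
Initial: VV[1]=[0, 0]
Event 1: LOCAL 0: VV[0][0]++ -> VV[0]=[1, 0]
Event 2: LOCAL 1: VV[1][1]++ -> VV[1]=[0, 1]
Event 3: SEND 1->0: VV[1][1]++ -> VV[1]=[0, 2], msg_vec=[0, 2]; VV[0]=max(VV[0],msg_vec) then VV[0][0]++ -> VV[0]=[2, 2]
Event 4: LOCAL 0: VV[0][0]++ -> VV[0]=[3, 2]
Event 5: LOCAL 0: VV[0][0]++ -> VV[0]=[4, 2]
Event 6: SEND 0->1: VV[0][0]++ -> VV[0]=[5, 2], msg_vec=[5, 2]; VV[1]=max(VV[1],msg_vec) then VV[1][1]++ -> VV[1]=[5, 3]
Event 7: LOCAL 1: VV[1][1]++ -> VV[1]=[5, 4]
Final vectors: VV[0]=[5, 2]; VV[1]=[5, 4]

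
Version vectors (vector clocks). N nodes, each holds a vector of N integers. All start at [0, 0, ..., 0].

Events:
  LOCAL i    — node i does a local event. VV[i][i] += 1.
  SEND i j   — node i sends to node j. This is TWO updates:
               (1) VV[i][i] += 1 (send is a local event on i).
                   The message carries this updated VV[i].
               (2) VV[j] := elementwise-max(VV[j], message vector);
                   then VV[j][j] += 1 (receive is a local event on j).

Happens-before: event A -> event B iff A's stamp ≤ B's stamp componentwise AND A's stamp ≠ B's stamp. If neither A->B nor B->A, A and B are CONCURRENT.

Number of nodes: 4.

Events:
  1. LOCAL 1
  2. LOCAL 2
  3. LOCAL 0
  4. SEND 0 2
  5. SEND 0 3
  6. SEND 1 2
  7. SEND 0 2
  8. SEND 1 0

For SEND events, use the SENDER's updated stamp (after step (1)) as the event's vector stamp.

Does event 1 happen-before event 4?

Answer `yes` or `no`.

Answer: no

Derivation:
Initial: VV[0]=[0, 0, 0, 0]
Initial: VV[1]=[0, 0, 0, 0]
Initial: VV[2]=[0, 0, 0, 0]
Initial: VV[3]=[0, 0, 0, 0]
Event 1: LOCAL 1: VV[1][1]++ -> VV[1]=[0, 1, 0, 0]
Event 2: LOCAL 2: VV[2][2]++ -> VV[2]=[0, 0, 1, 0]
Event 3: LOCAL 0: VV[0][0]++ -> VV[0]=[1, 0, 0, 0]
Event 4: SEND 0->2: VV[0][0]++ -> VV[0]=[2, 0, 0, 0], msg_vec=[2, 0, 0, 0]; VV[2]=max(VV[2],msg_vec) then VV[2][2]++ -> VV[2]=[2, 0, 2, 0]
Event 5: SEND 0->3: VV[0][0]++ -> VV[0]=[3, 0, 0, 0], msg_vec=[3, 0, 0, 0]; VV[3]=max(VV[3],msg_vec) then VV[3][3]++ -> VV[3]=[3, 0, 0, 1]
Event 6: SEND 1->2: VV[1][1]++ -> VV[1]=[0, 2, 0, 0], msg_vec=[0, 2, 0, 0]; VV[2]=max(VV[2],msg_vec) then VV[2][2]++ -> VV[2]=[2, 2, 3, 0]
Event 7: SEND 0->2: VV[0][0]++ -> VV[0]=[4, 0, 0, 0], msg_vec=[4, 0, 0, 0]; VV[2]=max(VV[2],msg_vec) then VV[2][2]++ -> VV[2]=[4, 2, 4, 0]
Event 8: SEND 1->0: VV[1][1]++ -> VV[1]=[0, 3, 0, 0], msg_vec=[0, 3, 0, 0]; VV[0]=max(VV[0],msg_vec) then VV[0][0]++ -> VV[0]=[5, 3, 0, 0]
Event 1 stamp: [0, 1, 0, 0]
Event 4 stamp: [2, 0, 0, 0]
[0, 1, 0, 0] <= [2, 0, 0, 0]? False. Equal? False. Happens-before: False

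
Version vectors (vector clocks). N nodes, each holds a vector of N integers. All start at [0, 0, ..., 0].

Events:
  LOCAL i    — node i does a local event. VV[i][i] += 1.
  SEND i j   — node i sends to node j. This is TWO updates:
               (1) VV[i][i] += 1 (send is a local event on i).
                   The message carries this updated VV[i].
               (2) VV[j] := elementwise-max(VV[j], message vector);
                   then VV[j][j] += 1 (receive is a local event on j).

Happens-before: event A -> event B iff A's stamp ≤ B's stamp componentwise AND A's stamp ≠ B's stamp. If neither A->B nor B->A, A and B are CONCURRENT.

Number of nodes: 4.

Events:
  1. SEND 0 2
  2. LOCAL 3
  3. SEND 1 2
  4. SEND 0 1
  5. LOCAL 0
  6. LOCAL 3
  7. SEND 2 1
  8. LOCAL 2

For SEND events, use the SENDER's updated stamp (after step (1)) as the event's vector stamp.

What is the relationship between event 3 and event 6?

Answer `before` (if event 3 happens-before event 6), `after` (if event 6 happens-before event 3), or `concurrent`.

Initial: VV[0]=[0, 0, 0, 0]
Initial: VV[1]=[0, 0, 0, 0]
Initial: VV[2]=[0, 0, 0, 0]
Initial: VV[3]=[0, 0, 0, 0]
Event 1: SEND 0->2: VV[0][0]++ -> VV[0]=[1, 0, 0, 0], msg_vec=[1, 0, 0, 0]; VV[2]=max(VV[2],msg_vec) then VV[2][2]++ -> VV[2]=[1, 0, 1, 0]
Event 2: LOCAL 3: VV[3][3]++ -> VV[3]=[0, 0, 0, 1]
Event 3: SEND 1->2: VV[1][1]++ -> VV[1]=[0, 1, 0, 0], msg_vec=[0, 1, 0, 0]; VV[2]=max(VV[2],msg_vec) then VV[2][2]++ -> VV[2]=[1, 1, 2, 0]
Event 4: SEND 0->1: VV[0][0]++ -> VV[0]=[2, 0, 0, 0], msg_vec=[2, 0, 0, 0]; VV[1]=max(VV[1],msg_vec) then VV[1][1]++ -> VV[1]=[2, 2, 0, 0]
Event 5: LOCAL 0: VV[0][0]++ -> VV[0]=[3, 0, 0, 0]
Event 6: LOCAL 3: VV[3][3]++ -> VV[3]=[0, 0, 0, 2]
Event 7: SEND 2->1: VV[2][2]++ -> VV[2]=[1, 1, 3, 0], msg_vec=[1, 1, 3, 0]; VV[1]=max(VV[1],msg_vec) then VV[1][1]++ -> VV[1]=[2, 3, 3, 0]
Event 8: LOCAL 2: VV[2][2]++ -> VV[2]=[1, 1, 4, 0]
Event 3 stamp: [0, 1, 0, 0]
Event 6 stamp: [0, 0, 0, 2]
[0, 1, 0, 0] <= [0, 0, 0, 2]? False
[0, 0, 0, 2] <= [0, 1, 0, 0]? False
Relation: concurrent

Answer: concurrent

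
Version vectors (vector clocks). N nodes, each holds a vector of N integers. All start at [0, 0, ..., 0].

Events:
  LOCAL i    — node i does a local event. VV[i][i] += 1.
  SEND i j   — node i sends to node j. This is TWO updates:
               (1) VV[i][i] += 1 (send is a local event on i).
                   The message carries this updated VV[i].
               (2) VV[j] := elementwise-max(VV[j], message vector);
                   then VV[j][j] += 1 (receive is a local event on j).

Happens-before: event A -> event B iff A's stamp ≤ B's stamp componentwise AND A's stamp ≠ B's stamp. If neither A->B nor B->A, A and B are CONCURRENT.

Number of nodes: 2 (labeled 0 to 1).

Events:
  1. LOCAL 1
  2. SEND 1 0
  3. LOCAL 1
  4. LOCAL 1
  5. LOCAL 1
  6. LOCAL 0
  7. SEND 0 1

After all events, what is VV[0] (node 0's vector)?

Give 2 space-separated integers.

Answer: 3 2

Derivation:
Initial: VV[0]=[0, 0]
Initial: VV[1]=[0, 0]
Event 1: LOCAL 1: VV[1][1]++ -> VV[1]=[0, 1]
Event 2: SEND 1->0: VV[1][1]++ -> VV[1]=[0, 2], msg_vec=[0, 2]; VV[0]=max(VV[0],msg_vec) then VV[0][0]++ -> VV[0]=[1, 2]
Event 3: LOCAL 1: VV[1][1]++ -> VV[1]=[0, 3]
Event 4: LOCAL 1: VV[1][1]++ -> VV[1]=[0, 4]
Event 5: LOCAL 1: VV[1][1]++ -> VV[1]=[0, 5]
Event 6: LOCAL 0: VV[0][0]++ -> VV[0]=[2, 2]
Event 7: SEND 0->1: VV[0][0]++ -> VV[0]=[3, 2], msg_vec=[3, 2]; VV[1]=max(VV[1],msg_vec) then VV[1][1]++ -> VV[1]=[3, 6]
Final vectors: VV[0]=[3, 2]; VV[1]=[3, 6]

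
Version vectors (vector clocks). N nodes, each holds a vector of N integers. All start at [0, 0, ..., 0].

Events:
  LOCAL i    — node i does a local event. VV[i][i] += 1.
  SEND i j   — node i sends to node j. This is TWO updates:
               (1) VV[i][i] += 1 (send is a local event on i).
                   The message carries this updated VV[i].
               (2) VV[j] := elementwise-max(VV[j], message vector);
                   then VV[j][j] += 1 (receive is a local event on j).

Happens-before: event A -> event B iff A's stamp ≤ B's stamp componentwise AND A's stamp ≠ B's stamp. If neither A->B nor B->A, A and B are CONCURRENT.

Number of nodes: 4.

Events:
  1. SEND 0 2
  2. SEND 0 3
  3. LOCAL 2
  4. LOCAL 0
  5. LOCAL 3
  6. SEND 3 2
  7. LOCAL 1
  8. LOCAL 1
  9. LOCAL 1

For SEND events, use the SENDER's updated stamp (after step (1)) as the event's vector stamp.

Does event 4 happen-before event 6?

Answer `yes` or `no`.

Initial: VV[0]=[0, 0, 0, 0]
Initial: VV[1]=[0, 0, 0, 0]
Initial: VV[2]=[0, 0, 0, 0]
Initial: VV[3]=[0, 0, 0, 0]
Event 1: SEND 0->2: VV[0][0]++ -> VV[0]=[1, 0, 0, 0], msg_vec=[1, 0, 0, 0]; VV[2]=max(VV[2],msg_vec) then VV[2][2]++ -> VV[2]=[1, 0, 1, 0]
Event 2: SEND 0->3: VV[0][0]++ -> VV[0]=[2, 0, 0, 0], msg_vec=[2, 0, 0, 0]; VV[3]=max(VV[3],msg_vec) then VV[3][3]++ -> VV[3]=[2, 0, 0, 1]
Event 3: LOCAL 2: VV[2][2]++ -> VV[2]=[1, 0, 2, 0]
Event 4: LOCAL 0: VV[0][0]++ -> VV[0]=[3, 0, 0, 0]
Event 5: LOCAL 3: VV[3][3]++ -> VV[3]=[2, 0, 0, 2]
Event 6: SEND 3->2: VV[3][3]++ -> VV[3]=[2, 0, 0, 3], msg_vec=[2, 0, 0, 3]; VV[2]=max(VV[2],msg_vec) then VV[2][2]++ -> VV[2]=[2, 0, 3, 3]
Event 7: LOCAL 1: VV[1][1]++ -> VV[1]=[0, 1, 0, 0]
Event 8: LOCAL 1: VV[1][1]++ -> VV[1]=[0, 2, 0, 0]
Event 9: LOCAL 1: VV[1][1]++ -> VV[1]=[0, 3, 0, 0]
Event 4 stamp: [3, 0, 0, 0]
Event 6 stamp: [2, 0, 0, 3]
[3, 0, 0, 0] <= [2, 0, 0, 3]? False. Equal? False. Happens-before: False

Answer: no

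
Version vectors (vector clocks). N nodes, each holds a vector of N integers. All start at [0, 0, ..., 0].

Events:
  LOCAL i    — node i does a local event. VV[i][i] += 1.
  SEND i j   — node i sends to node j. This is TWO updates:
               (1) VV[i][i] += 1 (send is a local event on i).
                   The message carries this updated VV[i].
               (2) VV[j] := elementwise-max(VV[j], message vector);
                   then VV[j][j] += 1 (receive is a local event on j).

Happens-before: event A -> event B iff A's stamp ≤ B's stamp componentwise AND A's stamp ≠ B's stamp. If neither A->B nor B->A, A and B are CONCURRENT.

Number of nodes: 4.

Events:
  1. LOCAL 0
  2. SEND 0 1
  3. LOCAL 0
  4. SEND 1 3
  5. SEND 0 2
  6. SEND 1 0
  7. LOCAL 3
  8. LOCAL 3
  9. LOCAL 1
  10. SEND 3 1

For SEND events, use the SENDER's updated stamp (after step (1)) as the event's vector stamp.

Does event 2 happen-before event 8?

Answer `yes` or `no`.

Answer: yes

Derivation:
Initial: VV[0]=[0, 0, 0, 0]
Initial: VV[1]=[0, 0, 0, 0]
Initial: VV[2]=[0, 0, 0, 0]
Initial: VV[3]=[0, 0, 0, 0]
Event 1: LOCAL 0: VV[0][0]++ -> VV[0]=[1, 0, 0, 0]
Event 2: SEND 0->1: VV[0][0]++ -> VV[0]=[2, 0, 0, 0], msg_vec=[2, 0, 0, 0]; VV[1]=max(VV[1],msg_vec) then VV[1][1]++ -> VV[1]=[2, 1, 0, 0]
Event 3: LOCAL 0: VV[0][0]++ -> VV[0]=[3, 0, 0, 0]
Event 4: SEND 1->3: VV[1][1]++ -> VV[1]=[2, 2, 0, 0], msg_vec=[2, 2, 0, 0]; VV[3]=max(VV[3],msg_vec) then VV[3][3]++ -> VV[3]=[2, 2, 0, 1]
Event 5: SEND 0->2: VV[0][0]++ -> VV[0]=[4, 0, 0, 0], msg_vec=[4, 0, 0, 0]; VV[2]=max(VV[2],msg_vec) then VV[2][2]++ -> VV[2]=[4, 0, 1, 0]
Event 6: SEND 1->0: VV[1][1]++ -> VV[1]=[2, 3, 0, 0], msg_vec=[2, 3, 0, 0]; VV[0]=max(VV[0],msg_vec) then VV[0][0]++ -> VV[0]=[5, 3, 0, 0]
Event 7: LOCAL 3: VV[3][3]++ -> VV[3]=[2, 2, 0, 2]
Event 8: LOCAL 3: VV[3][3]++ -> VV[3]=[2, 2, 0, 3]
Event 9: LOCAL 1: VV[1][1]++ -> VV[1]=[2, 4, 0, 0]
Event 10: SEND 3->1: VV[3][3]++ -> VV[3]=[2, 2, 0, 4], msg_vec=[2, 2, 0, 4]; VV[1]=max(VV[1],msg_vec) then VV[1][1]++ -> VV[1]=[2, 5, 0, 4]
Event 2 stamp: [2, 0, 0, 0]
Event 8 stamp: [2, 2, 0, 3]
[2, 0, 0, 0] <= [2, 2, 0, 3]? True. Equal? False. Happens-before: True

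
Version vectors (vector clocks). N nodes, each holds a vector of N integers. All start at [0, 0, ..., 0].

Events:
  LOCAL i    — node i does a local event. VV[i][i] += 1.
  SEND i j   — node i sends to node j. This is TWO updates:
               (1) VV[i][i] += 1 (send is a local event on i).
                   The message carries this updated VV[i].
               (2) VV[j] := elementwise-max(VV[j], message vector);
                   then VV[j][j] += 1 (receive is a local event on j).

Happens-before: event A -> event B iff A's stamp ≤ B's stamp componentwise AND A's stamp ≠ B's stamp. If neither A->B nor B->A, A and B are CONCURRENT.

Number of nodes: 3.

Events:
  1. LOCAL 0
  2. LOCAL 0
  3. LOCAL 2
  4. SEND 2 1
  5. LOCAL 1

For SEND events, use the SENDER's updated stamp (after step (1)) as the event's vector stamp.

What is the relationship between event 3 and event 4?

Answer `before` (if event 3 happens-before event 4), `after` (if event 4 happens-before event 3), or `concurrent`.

Answer: before

Derivation:
Initial: VV[0]=[0, 0, 0]
Initial: VV[1]=[0, 0, 0]
Initial: VV[2]=[0, 0, 0]
Event 1: LOCAL 0: VV[0][0]++ -> VV[0]=[1, 0, 0]
Event 2: LOCAL 0: VV[0][0]++ -> VV[0]=[2, 0, 0]
Event 3: LOCAL 2: VV[2][2]++ -> VV[2]=[0, 0, 1]
Event 4: SEND 2->1: VV[2][2]++ -> VV[2]=[0, 0, 2], msg_vec=[0, 0, 2]; VV[1]=max(VV[1],msg_vec) then VV[1][1]++ -> VV[1]=[0, 1, 2]
Event 5: LOCAL 1: VV[1][1]++ -> VV[1]=[0, 2, 2]
Event 3 stamp: [0, 0, 1]
Event 4 stamp: [0, 0, 2]
[0, 0, 1] <= [0, 0, 2]? True
[0, 0, 2] <= [0, 0, 1]? False
Relation: before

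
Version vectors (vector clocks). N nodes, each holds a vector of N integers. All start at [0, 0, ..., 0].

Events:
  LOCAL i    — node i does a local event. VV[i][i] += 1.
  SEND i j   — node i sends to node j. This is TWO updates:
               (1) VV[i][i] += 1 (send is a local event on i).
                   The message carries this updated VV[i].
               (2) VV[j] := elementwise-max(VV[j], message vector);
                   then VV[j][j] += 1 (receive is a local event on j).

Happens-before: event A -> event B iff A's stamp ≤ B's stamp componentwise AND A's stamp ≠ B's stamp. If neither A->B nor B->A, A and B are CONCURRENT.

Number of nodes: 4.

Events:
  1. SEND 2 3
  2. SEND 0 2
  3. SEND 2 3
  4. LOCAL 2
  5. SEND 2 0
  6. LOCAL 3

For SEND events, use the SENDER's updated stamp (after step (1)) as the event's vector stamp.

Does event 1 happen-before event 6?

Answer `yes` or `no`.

Answer: yes

Derivation:
Initial: VV[0]=[0, 0, 0, 0]
Initial: VV[1]=[0, 0, 0, 0]
Initial: VV[2]=[0, 0, 0, 0]
Initial: VV[3]=[0, 0, 0, 0]
Event 1: SEND 2->3: VV[2][2]++ -> VV[2]=[0, 0, 1, 0], msg_vec=[0, 0, 1, 0]; VV[3]=max(VV[3],msg_vec) then VV[3][3]++ -> VV[3]=[0, 0, 1, 1]
Event 2: SEND 0->2: VV[0][0]++ -> VV[0]=[1, 0, 0, 0], msg_vec=[1, 0, 0, 0]; VV[2]=max(VV[2],msg_vec) then VV[2][2]++ -> VV[2]=[1, 0, 2, 0]
Event 3: SEND 2->3: VV[2][2]++ -> VV[2]=[1, 0, 3, 0], msg_vec=[1, 0, 3, 0]; VV[3]=max(VV[3],msg_vec) then VV[3][3]++ -> VV[3]=[1, 0, 3, 2]
Event 4: LOCAL 2: VV[2][2]++ -> VV[2]=[1, 0, 4, 0]
Event 5: SEND 2->0: VV[2][2]++ -> VV[2]=[1, 0, 5, 0], msg_vec=[1, 0, 5, 0]; VV[0]=max(VV[0],msg_vec) then VV[0][0]++ -> VV[0]=[2, 0, 5, 0]
Event 6: LOCAL 3: VV[3][3]++ -> VV[3]=[1, 0, 3, 3]
Event 1 stamp: [0, 0, 1, 0]
Event 6 stamp: [1, 0, 3, 3]
[0, 0, 1, 0] <= [1, 0, 3, 3]? True. Equal? False. Happens-before: True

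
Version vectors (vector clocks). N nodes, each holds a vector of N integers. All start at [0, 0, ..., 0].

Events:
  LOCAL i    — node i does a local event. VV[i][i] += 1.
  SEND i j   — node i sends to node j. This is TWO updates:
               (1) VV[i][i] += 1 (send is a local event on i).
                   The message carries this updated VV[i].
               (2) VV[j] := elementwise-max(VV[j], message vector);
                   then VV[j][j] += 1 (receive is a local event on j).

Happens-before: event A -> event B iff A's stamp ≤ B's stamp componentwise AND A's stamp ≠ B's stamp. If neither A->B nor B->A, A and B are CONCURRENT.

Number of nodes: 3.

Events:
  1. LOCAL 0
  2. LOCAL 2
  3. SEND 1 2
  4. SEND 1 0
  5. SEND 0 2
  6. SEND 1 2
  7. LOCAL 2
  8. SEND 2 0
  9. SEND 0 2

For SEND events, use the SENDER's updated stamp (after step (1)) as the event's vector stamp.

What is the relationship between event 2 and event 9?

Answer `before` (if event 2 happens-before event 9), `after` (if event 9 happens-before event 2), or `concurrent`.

Answer: before

Derivation:
Initial: VV[0]=[0, 0, 0]
Initial: VV[1]=[0, 0, 0]
Initial: VV[2]=[0, 0, 0]
Event 1: LOCAL 0: VV[0][0]++ -> VV[0]=[1, 0, 0]
Event 2: LOCAL 2: VV[2][2]++ -> VV[2]=[0, 0, 1]
Event 3: SEND 1->2: VV[1][1]++ -> VV[1]=[0, 1, 0], msg_vec=[0, 1, 0]; VV[2]=max(VV[2],msg_vec) then VV[2][2]++ -> VV[2]=[0, 1, 2]
Event 4: SEND 1->0: VV[1][1]++ -> VV[1]=[0, 2, 0], msg_vec=[0, 2, 0]; VV[0]=max(VV[0],msg_vec) then VV[0][0]++ -> VV[0]=[2, 2, 0]
Event 5: SEND 0->2: VV[0][0]++ -> VV[0]=[3, 2, 0], msg_vec=[3, 2, 0]; VV[2]=max(VV[2],msg_vec) then VV[2][2]++ -> VV[2]=[3, 2, 3]
Event 6: SEND 1->2: VV[1][1]++ -> VV[1]=[0, 3, 0], msg_vec=[0, 3, 0]; VV[2]=max(VV[2],msg_vec) then VV[2][2]++ -> VV[2]=[3, 3, 4]
Event 7: LOCAL 2: VV[2][2]++ -> VV[2]=[3, 3, 5]
Event 8: SEND 2->0: VV[2][2]++ -> VV[2]=[3, 3, 6], msg_vec=[3, 3, 6]; VV[0]=max(VV[0],msg_vec) then VV[0][0]++ -> VV[0]=[4, 3, 6]
Event 9: SEND 0->2: VV[0][0]++ -> VV[0]=[5, 3, 6], msg_vec=[5, 3, 6]; VV[2]=max(VV[2],msg_vec) then VV[2][2]++ -> VV[2]=[5, 3, 7]
Event 2 stamp: [0, 0, 1]
Event 9 stamp: [5, 3, 6]
[0, 0, 1] <= [5, 3, 6]? True
[5, 3, 6] <= [0, 0, 1]? False
Relation: before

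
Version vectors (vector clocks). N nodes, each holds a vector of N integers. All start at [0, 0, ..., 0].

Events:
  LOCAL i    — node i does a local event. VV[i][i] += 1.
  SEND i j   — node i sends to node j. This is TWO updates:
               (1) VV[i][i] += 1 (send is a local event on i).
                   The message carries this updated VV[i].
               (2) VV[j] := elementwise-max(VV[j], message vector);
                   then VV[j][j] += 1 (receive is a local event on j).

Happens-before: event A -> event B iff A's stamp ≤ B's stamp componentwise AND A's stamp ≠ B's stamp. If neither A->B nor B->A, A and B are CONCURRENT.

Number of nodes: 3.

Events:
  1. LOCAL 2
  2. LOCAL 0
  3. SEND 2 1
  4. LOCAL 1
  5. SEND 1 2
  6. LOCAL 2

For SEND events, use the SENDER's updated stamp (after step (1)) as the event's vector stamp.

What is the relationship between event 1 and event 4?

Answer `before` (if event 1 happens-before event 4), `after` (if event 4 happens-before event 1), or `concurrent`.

Answer: before

Derivation:
Initial: VV[0]=[0, 0, 0]
Initial: VV[1]=[0, 0, 0]
Initial: VV[2]=[0, 0, 0]
Event 1: LOCAL 2: VV[2][2]++ -> VV[2]=[0, 0, 1]
Event 2: LOCAL 0: VV[0][0]++ -> VV[0]=[1, 0, 0]
Event 3: SEND 2->1: VV[2][2]++ -> VV[2]=[0, 0, 2], msg_vec=[0, 0, 2]; VV[1]=max(VV[1],msg_vec) then VV[1][1]++ -> VV[1]=[0, 1, 2]
Event 4: LOCAL 1: VV[1][1]++ -> VV[1]=[0, 2, 2]
Event 5: SEND 1->2: VV[1][1]++ -> VV[1]=[0, 3, 2], msg_vec=[0, 3, 2]; VV[2]=max(VV[2],msg_vec) then VV[2][2]++ -> VV[2]=[0, 3, 3]
Event 6: LOCAL 2: VV[2][2]++ -> VV[2]=[0, 3, 4]
Event 1 stamp: [0, 0, 1]
Event 4 stamp: [0, 2, 2]
[0, 0, 1] <= [0, 2, 2]? True
[0, 2, 2] <= [0, 0, 1]? False
Relation: before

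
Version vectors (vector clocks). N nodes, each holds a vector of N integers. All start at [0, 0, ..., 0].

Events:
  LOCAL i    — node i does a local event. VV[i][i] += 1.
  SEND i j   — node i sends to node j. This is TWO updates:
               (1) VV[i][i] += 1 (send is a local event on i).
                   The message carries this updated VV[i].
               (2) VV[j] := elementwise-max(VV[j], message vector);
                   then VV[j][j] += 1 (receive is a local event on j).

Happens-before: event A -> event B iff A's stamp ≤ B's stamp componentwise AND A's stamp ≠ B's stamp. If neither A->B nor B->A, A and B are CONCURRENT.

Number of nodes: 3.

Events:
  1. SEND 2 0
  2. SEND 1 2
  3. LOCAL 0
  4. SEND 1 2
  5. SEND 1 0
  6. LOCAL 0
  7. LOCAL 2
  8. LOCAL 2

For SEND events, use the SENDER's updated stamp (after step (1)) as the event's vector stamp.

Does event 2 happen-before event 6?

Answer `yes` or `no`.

Initial: VV[0]=[0, 0, 0]
Initial: VV[1]=[0, 0, 0]
Initial: VV[2]=[0, 0, 0]
Event 1: SEND 2->0: VV[2][2]++ -> VV[2]=[0, 0, 1], msg_vec=[0, 0, 1]; VV[0]=max(VV[0],msg_vec) then VV[0][0]++ -> VV[0]=[1, 0, 1]
Event 2: SEND 1->2: VV[1][1]++ -> VV[1]=[0, 1, 0], msg_vec=[0, 1, 0]; VV[2]=max(VV[2],msg_vec) then VV[2][2]++ -> VV[2]=[0, 1, 2]
Event 3: LOCAL 0: VV[0][0]++ -> VV[0]=[2, 0, 1]
Event 4: SEND 1->2: VV[1][1]++ -> VV[1]=[0, 2, 0], msg_vec=[0, 2, 0]; VV[2]=max(VV[2],msg_vec) then VV[2][2]++ -> VV[2]=[0, 2, 3]
Event 5: SEND 1->0: VV[1][1]++ -> VV[1]=[0, 3, 0], msg_vec=[0, 3, 0]; VV[0]=max(VV[0],msg_vec) then VV[0][0]++ -> VV[0]=[3, 3, 1]
Event 6: LOCAL 0: VV[0][0]++ -> VV[0]=[4, 3, 1]
Event 7: LOCAL 2: VV[2][2]++ -> VV[2]=[0, 2, 4]
Event 8: LOCAL 2: VV[2][2]++ -> VV[2]=[0, 2, 5]
Event 2 stamp: [0, 1, 0]
Event 6 stamp: [4, 3, 1]
[0, 1, 0] <= [4, 3, 1]? True. Equal? False. Happens-before: True

Answer: yes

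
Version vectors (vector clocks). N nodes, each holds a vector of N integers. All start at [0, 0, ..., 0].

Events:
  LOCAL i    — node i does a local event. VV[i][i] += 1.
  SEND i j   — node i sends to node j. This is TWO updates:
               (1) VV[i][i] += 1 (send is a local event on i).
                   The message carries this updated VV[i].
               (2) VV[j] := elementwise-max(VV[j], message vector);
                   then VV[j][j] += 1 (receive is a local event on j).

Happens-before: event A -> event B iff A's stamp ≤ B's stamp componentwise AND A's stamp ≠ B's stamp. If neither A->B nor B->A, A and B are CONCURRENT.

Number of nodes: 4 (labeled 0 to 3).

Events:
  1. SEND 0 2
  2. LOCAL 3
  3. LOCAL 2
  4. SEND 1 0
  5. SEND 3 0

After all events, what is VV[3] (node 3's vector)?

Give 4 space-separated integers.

Initial: VV[0]=[0, 0, 0, 0]
Initial: VV[1]=[0, 0, 0, 0]
Initial: VV[2]=[0, 0, 0, 0]
Initial: VV[3]=[0, 0, 0, 0]
Event 1: SEND 0->2: VV[0][0]++ -> VV[0]=[1, 0, 0, 0], msg_vec=[1, 0, 0, 0]; VV[2]=max(VV[2],msg_vec) then VV[2][2]++ -> VV[2]=[1, 0, 1, 0]
Event 2: LOCAL 3: VV[3][3]++ -> VV[3]=[0, 0, 0, 1]
Event 3: LOCAL 2: VV[2][2]++ -> VV[2]=[1, 0, 2, 0]
Event 4: SEND 1->0: VV[1][1]++ -> VV[1]=[0, 1, 0, 0], msg_vec=[0, 1, 0, 0]; VV[0]=max(VV[0],msg_vec) then VV[0][0]++ -> VV[0]=[2, 1, 0, 0]
Event 5: SEND 3->0: VV[3][3]++ -> VV[3]=[0, 0, 0, 2], msg_vec=[0, 0, 0, 2]; VV[0]=max(VV[0],msg_vec) then VV[0][0]++ -> VV[0]=[3, 1, 0, 2]
Final vectors: VV[0]=[3, 1, 0, 2]; VV[1]=[0, 1, 0, 0]; VV[2]=[1, 0, 2, 0]; VV[3]=[0, 0, 0, 2]

Answer: 0 0 0 2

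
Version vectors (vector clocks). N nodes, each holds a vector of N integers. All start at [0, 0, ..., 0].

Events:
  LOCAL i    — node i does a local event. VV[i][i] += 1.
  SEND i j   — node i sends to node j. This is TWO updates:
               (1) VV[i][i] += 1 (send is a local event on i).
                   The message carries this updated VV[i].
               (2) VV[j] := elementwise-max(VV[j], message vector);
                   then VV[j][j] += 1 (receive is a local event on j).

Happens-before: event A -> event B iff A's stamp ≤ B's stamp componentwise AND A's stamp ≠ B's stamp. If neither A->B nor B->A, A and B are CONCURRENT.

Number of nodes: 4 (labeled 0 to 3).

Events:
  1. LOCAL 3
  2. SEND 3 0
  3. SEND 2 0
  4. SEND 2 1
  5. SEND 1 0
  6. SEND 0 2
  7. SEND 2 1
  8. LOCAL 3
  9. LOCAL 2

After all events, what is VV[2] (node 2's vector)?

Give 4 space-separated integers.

Initial: VV[0]=[0, 0, 0, 0]
Initial: VV[1]=[0, 0, 0, 0]
Initial: VV[2]=[0, 0, 0, 0]
Initial: VV[3]=[0, 0, 0, 0]
Event 1: LOCAL 3: VV[3][3]++ -> VV[3]=[0, 0, 0, 1]
Event 2: SEND 3->0: VV[3][3]++ -> VV[3]=[0, 0, 0, 2], msg_vec=[0, 0, 0, 2]; VV[0]=max(VV[0],msg_vec) then VV[0][0]++ -> VV[0]=[1, 0, 0, 2]
Event 3: SEND 2->0: VV[2][2]++ -> VV[2]=[0, 0, 1, 0], msg_vec=[0, 0, 1, 0]; VV[0]=max(VV[0],msg_vec) then VV[0][0]++ -> VV[0]=[2, 0, 1, 2]
Event 4: SEND 2->1: VV[2][2]++ -> VV[2]=[0, 0, 2, 0], msg_vec=[0, 0, 2, 0]; VV[1]=max(VV[1],msg_vec) then VV[1][1]++ -> VV[1]=[0, 1, 2, 0]
Event 5: SEND 1->0: VV[1][1]++ -> VV[1]=[0, 2, 2, 0], msg_vec=[0, 2, 2, 0]; VV[0]=max(VV[0],msg_vec) then VV[0][0]++ -> VV[0]=[3, 2, 2, 2]
Event 6: SEND 0->2: VV[0][0]++ -> VV[0]=[4, 2, 2, 2], msg_vec=[4, 2, 2, 2]; VV[2]=max(VV[2],msg_vec) then VV[2][2]++ -> VV[2]=[4, 2, 3, 2]
Event 7: SEND 2->1: VV[2][2]++ -> VV[2]=[4, 2, 4, 2], msg_vec=[4, 2, 4, 2]; VV[1]=max(VV[1],msg_vec) then VV[1][1]++ -> VV[1]=[4, 3, 4, 2]
Event 8: LOCAL 3: VV[3][3]++ -> VV[3]=[0, 0, 0, 3]
Event 9: LOCAL 2: VV[2][2]++ -> VV[2]=[4, 2, 5, 2]
Final vectors: VV[0]=[4, 2, 2, 2]; VV[1]=[4, 3, 4, 2]; VV[2]=[4, 2, 5, 2]; VV[3]=[0, 0, 0, 3]

Answer: 4 2 5 2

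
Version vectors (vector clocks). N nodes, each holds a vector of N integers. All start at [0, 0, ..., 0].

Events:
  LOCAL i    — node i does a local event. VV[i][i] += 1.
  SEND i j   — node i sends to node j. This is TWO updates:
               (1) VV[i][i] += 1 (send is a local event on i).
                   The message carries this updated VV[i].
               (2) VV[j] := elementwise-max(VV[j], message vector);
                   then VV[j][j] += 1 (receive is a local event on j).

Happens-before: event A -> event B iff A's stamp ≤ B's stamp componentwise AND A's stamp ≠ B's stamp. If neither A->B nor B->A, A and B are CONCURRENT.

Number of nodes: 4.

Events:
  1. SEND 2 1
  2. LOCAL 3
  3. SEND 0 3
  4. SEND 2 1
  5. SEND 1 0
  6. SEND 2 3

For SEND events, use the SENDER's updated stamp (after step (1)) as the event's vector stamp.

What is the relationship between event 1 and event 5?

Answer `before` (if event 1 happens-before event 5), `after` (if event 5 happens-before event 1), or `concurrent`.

Initial: VV[0]=[0, 0, 0, 0]
Initial: VV[1]=[0, 0, 0, 0]
Initial: VV[2]=[0, 0, 0, 0]
Initial: VV[3]=[0, 0, 0, 0]
Event 1: SEND 2->1: VV[2][2]++ -> VV[2]=[0, 0, 1, 0], msg_vec=[0, 0, 1, 0]; VV[1]=max(VV[1],msg_vec) then VV[1][1]++ -> VV[1]=[0, 1, 1, 0]
Event 2: LOCAL 3: VV[3][3]++ -> VV[3]=[0, 0, 0, 1]
Event 3: SEND 0->3: VV[0][0]++ -> VV[0]=[1, 0, 0, 0], msg_vec=[1, 0, 0, 0]; VV[3]=max(VV[3],msg_vec) then VV[3][3]++ -> VV[3]=[1, 0, 0, 2]
Event 4: SEND 2->1: VV[2][2]++ -> VV[2]=[0, 0, 2, 0], msg_vec=[0, 0, 2, 0]; VV[1]=max(VV[1],msg_vec) then VV[1][1]++ -> VV[1]=[0, 2, 2, 0]
Event 5: SEND 1->0: VV[1][1]++ -> VV[1]=[0, 3, 2, 0], msg_vec=[0, 3, 2, 0]; VV[0]=max(VV[0],msg_vec) then VV[0][0]++ -> VV[0]=[2, 3, 2, 0]
Event 6: SEND 2->3: VV[2][2]++ -> VV[2]=[0, 0, 3, 0], msg_vec=[0, 0, 3, 0]; VV[3]=max(VV[3],msg_vec) then VV[3][3]++ -> VV[3]=[1, 0, 3, 3]
Event 1 stamp: [0, 0, 1, 0]
Event 5 stamp: [0, 3, 2, 0]
[0, 0, 1, 0] <= [0, 3, 2, 0]? True
[0, 3, 2, 0] <= [0, 0, 1, 0]? False
Relation: before

Answer: before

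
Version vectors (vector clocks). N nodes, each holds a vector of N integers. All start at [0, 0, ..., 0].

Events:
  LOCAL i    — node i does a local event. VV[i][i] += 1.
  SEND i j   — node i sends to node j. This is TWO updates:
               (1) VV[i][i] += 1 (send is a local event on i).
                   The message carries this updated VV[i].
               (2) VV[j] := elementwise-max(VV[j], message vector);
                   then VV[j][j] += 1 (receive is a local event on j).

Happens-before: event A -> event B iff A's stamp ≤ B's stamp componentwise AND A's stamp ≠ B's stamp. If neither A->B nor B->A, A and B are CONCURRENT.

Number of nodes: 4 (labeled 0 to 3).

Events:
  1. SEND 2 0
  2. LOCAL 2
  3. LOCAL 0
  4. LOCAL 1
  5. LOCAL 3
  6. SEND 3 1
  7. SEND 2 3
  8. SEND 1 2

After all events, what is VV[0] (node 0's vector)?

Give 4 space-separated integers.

Answer: 2 0 1 0

Derivation:
Initial: VV[0]=[0, 0, 0, 0]
Initial: VV[1]=[0, 0, 0, 0]
Initial: VV[2]=[0, 0, 0, 0]
Initial: VV[3]=[0, 0, 0, 0]
Event 1: SEND 2->0: VV[2][2]++ -> VV[2]=[0, 0, 1, 0], msg_vec=[0, 0, 1, 0]; VV[0]=max(VV[0],msg_vec) then VV[0][0]++ -> VV[0]=[1, 0, 1, 0]
Event 2: LOCAL 2: VV[2][2]++ -> VV[2]=[0, 0, 2, 0]
Event 3: LOCAL 0: VV[0][0]++ -> VV[0]=[2, 0, 1, 0]
Event 4: LOCAL 1: VV[1][1]++ -> VV[1]=[0, 1, 0, 0]
Event 5: LOCAL 3: VV[3][3]++ -> VV[3]=[0, 0, 0, 1]
Event 6: SEND 3->1: VV[3][3]++ -> VV[3]=[0, 0, 0, 2], msg_vec=[0, 0, 0, 2]; VV[1]=max(VV[1],msg_vec) then VV[1][1]++ -> VV[1]=[0, 2, 0, 2]
Event 7: SEND 2->3: VV[2][2]++ -> VV[2]=[0, 0, 3, 0], msg_vec=[0, 0, 3, 0]; VV[3]=max(VV[3],msg_vec) then VV[3][3]++ -> VV[3]=[0, 0, 3, 3]
Event 8: SEND 1->2: VV[1][1]++ -> VV[1]=[0, 3, 0, 2], msg_vec=[0, 3, 0, 2]; VV[2]=max(VV[2],msg_vec) then VV[2][2]++ -> VV[2]=[0, 3, 4, 2]
Final vectors: VV[0]=[2, 0, 1, 0]; VV[1]=[0, 3, 0, 2]; VV[2]=[0, 3, 4, 2]; VV[3]=[0, 0, 3, 3]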